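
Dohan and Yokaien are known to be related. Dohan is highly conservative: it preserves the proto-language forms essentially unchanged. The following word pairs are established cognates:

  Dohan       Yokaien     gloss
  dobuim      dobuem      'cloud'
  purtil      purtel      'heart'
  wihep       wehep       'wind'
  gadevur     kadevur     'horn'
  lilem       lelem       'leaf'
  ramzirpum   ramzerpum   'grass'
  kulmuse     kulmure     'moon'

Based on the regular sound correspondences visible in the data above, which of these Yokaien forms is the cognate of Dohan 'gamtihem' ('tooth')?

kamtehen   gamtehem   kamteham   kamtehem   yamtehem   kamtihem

gadevur ~ kadevur — Dohan g corresponds to Yokaien k word-initially before a back vowel.
purtil ~ purtel, wihep ~ wehep — Dohan i corresponds to Yokaien e after a consonant, before a consonant other than r, m, n, p, b, f, v.
Applying these to Dohan 'gamtihem':
  gamtihem → kamtihem   (g→k word-initially before a back vowel)
  kamtihem → kamtehem   (i→e after a consonant, before a consonant other than r, m, n, p, b, f, v)
So the Yokaien cognate is 'kamtehem'.

kamtehem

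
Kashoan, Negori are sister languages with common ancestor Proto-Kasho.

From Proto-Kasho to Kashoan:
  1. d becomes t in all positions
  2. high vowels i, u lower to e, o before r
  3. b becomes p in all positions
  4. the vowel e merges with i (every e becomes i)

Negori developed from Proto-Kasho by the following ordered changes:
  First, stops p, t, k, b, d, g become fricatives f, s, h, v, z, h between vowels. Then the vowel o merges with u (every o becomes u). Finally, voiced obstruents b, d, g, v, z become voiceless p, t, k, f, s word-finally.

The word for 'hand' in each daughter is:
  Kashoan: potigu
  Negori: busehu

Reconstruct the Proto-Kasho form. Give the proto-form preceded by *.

Position 1: Kashoan has p, Negori has b. Negori preserves b here (none of its changes turn any other segment into b), so the proto-segment is *b.
Position 3: Kashoan has t, Negori has s. Taking the neighbouring segments as reconstructed: Kashoan t could go back to *t or *d; Negori s could go back to *t or *s — the one source consistent with every daughter is *t.
Verify the candidate proto-form against each daughter:
Kashoan: *botegu
  botegu (rule 1 does not apply)
  botegu (rule 2 does not apply)
  botegu → potegu   [unconditioned shift]
  potegu → potigu   [vowel merger]
  giving Kashoan potigu.
Negori: *botegu
  botegu → bosehu   [intervocalic lenition]
  bosehu → busehu   [vowel merger]
  busehu (rule 3 does not apply)
  giving Negori busehu.
*botegu is the unique common source.

*botegu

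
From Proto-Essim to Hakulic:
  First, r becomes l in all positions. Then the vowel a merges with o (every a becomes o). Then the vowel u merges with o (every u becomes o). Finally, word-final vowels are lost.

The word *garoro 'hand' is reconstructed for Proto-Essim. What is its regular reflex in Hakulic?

golol

Hakulic: start from *garoro.
  rule 1 (unconditioned shift): garoro → galolo
  rule 2 (vowel merger): galolo → gololo
  rule 3: no change — gololo
  rule 4 (apocope): gololo → golol
  ⇒ Hakulic golol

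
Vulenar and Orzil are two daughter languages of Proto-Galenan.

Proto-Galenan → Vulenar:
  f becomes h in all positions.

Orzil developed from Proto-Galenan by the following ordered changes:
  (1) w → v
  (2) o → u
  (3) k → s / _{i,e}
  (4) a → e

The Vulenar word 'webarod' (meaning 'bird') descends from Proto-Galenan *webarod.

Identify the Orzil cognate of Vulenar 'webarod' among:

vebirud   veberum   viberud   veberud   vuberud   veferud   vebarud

veberud

Orzil: *webarod > vebarod > vebarud > veberud  (by unconditioned shift, vowel merger, vowel merger)
The other candidates each miss or misapply at least one Orzil change.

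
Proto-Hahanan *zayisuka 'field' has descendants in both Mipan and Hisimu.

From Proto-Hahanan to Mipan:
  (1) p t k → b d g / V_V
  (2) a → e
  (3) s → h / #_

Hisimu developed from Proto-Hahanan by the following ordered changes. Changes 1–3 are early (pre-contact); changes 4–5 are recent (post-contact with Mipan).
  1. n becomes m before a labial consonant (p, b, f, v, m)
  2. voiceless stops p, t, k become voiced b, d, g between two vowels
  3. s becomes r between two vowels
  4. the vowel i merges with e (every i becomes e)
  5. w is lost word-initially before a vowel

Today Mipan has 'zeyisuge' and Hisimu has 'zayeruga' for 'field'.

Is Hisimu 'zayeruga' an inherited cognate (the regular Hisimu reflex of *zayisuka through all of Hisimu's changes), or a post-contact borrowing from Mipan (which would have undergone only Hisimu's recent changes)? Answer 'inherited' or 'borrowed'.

If inherited, *zayisuka would pass through all of Hisimu's changes:
Hisimu: *zayisuka > zayisuga > zayiruga > zayeruga  (by intervocalic voicing, rhotacism, vowel merger)
If borrowed from Mipan 'zeyisuge' after the early changes, it would undergo only the recent ones:
  rule 4 (vowel merger): zeyisuge → zeyesuge
  rule 5 (glide loss): no change (zeyesuge)
  ⇒ as a loan: zeyesuge
Hisimu 'zayeruga' matches the inherited outcome exactly, so it is an inherited cognate, not a loan.

inherited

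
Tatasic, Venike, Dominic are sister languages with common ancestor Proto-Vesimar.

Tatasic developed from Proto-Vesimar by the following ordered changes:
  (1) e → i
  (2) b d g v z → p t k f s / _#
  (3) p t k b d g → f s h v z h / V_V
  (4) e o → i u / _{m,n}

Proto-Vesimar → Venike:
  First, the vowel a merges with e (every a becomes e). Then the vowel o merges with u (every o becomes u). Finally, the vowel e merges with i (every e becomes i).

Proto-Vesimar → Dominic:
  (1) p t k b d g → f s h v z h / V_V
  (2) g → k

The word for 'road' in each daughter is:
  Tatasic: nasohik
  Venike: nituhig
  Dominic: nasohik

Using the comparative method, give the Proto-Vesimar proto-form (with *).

*natohig

Position 7: Tatasic has k, Venike has g, Dominic has k. Venike preserves g here (none of its changes turn any other segment into g), so the proto-segment is *g.
Position 4: Tatasic has o, Venike has u, Dominic has o. Tatasic preserves o here (none of its changes turn any other segment into o), so the proto-segment is *o.
Position 3: Tatasic has s, Venike has t, Dominic has s. Venike preserves t here (none of its changes turn any other segment into t), so the proto-segment is *t.
This points to *natohig. Verify forward in each daughter:
Tatasic: start from *natohig.
  rule 1: no change — natohig
  rule 2 (final devoicing): natohig → natohik
  rule 3 (intervocalic lenition): natohik → nasohik
  rule 4: no change — nasohik
  ⇒ Tatasic nasohik
Venike: *natohig > netohig > netuhig > nituhig  (by vowel merger, vowel merger, vowel merger)
Dominic: start from *natohig.
  rule 1 (intervocalic lenition): natohig → nasohig
  rule 2 (unconditioned shift): nasohig → nasohik
  ⇒ Dominic nasohik
No other proto-form is consistent with every reflex, so the reconstruction is *natohig.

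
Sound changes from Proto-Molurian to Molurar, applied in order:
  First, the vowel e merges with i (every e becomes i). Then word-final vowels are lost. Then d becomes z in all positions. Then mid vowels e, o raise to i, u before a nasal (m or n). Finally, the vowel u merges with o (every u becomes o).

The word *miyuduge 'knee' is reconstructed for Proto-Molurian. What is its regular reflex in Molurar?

Molurar: start from *miyuduge.
  rule 1 (vowel merger): miyuduge → miyudugi
  rule 2 (apocope): miyudugi → miyudug
  rule 3 (unconditioned shift): miyudug → miyuzug
  rule 4: no change — miyuzug
  rule 5 (vowel merger): miyuzug → miyozog
  ⇒ Molurar miyozog

miyozog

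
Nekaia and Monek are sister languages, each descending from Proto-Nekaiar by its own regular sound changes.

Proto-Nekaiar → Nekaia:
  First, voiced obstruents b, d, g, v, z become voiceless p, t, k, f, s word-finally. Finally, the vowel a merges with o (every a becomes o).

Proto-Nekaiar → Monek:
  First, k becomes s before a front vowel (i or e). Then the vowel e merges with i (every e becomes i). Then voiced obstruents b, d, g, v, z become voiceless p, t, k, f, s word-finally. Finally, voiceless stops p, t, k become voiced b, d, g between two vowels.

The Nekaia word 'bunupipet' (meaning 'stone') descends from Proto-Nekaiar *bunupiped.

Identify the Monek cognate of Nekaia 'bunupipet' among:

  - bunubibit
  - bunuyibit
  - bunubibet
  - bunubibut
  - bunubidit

bunubibit

Monek: *bunupiped > bunupipid > bunupipit > bunubibit  (by vowel merger, final devoicing, intervocalic voicing)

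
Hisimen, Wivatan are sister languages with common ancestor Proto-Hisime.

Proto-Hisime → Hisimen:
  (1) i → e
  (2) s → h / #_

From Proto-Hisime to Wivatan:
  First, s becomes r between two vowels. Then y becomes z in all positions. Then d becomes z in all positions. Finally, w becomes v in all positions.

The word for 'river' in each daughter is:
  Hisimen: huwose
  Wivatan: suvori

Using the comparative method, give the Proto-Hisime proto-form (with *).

Position 3: Hisimen has w, Wivatan has v. Hisimen preserves w here (none of its changes turn any other segment into w), so the proto-segment is *w.
Position 5: Hisimen has s, Wivatan has r. Hisimen preserves s here (none of its changes turn any other segment into s), so the proto-segment is *s.
This points to *suwosi. Verify forward in each daughter:
Hisimen: start from *suwosi.
  rule 1 (vowel merger): suwosi → suwose
  rule 2 (debuccalisation): suwose → huwose
  ⇒ Hisimen huwose
Wivatan: start from *suwosi.
  rule 1 (rhotacism): suwosi → suwori
  rule 2: no change — suwori
  rule 3: no change — suwori
  rule 4 (unconditioned shift): suwori → suvori
  ⇒ Wivatan suvori
Only *suwosi yields all of Hisimen huwose, Wivatan suvori.

*suwosi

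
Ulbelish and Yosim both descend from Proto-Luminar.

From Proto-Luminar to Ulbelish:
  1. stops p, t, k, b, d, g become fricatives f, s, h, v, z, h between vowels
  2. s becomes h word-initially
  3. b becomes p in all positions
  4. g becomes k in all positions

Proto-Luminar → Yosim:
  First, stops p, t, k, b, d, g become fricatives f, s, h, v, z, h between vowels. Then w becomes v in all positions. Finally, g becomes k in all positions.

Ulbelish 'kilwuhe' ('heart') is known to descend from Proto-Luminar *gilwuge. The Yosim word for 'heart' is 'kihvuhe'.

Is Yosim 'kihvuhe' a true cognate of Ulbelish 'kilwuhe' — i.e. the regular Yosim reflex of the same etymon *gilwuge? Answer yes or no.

no

Derive the expected Yosim reflex of *gilwuge:
Yosim: *gilwuge > gilwuhe > gilvuhe > kilvuhe  (by intervocalic lenition, unconditioned shift, unconditioned shift)
The regular Yosim reflex would be 'kilvuhe', but the attested form is 'kihvuhe'. The correspondence is irregular, so they are not cognates (the Yosim form has a different source).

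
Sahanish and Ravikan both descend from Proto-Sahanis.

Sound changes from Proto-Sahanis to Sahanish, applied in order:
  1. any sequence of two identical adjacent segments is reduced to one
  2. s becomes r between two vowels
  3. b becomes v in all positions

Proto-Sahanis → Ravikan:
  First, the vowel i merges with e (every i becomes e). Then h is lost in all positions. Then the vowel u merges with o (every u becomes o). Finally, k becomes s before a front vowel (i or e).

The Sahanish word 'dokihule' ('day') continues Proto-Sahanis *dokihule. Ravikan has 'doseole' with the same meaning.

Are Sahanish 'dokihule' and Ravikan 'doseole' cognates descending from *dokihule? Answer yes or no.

Derive the expected Ravikan reflex of *dokihule:
Ravikan: start from *dokihule.
  rule 1 (vowel merger): dokihule → dokehule
  rule 2 (h-loss): dokehule → dokeule
  rule 3 (vowel merger): dokeule → dokeole
  rule 4 (palatalisation): dokeole → doseole
  ⇒ Ravikan doseole
Ravikan 'doseole' matches the regular reflex exactly, so the pair is cognate.

yes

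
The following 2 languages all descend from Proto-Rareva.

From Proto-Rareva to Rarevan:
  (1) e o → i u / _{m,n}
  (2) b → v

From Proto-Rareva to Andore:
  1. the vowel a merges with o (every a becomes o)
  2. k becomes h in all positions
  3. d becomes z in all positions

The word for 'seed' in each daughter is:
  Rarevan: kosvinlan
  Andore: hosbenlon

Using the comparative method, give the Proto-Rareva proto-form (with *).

Position 8: Rarevan has a, Andore has o. Rarevan preserves a here (none of its changes turn any other segment into a), so the proto-segment is *a.
Position 4: Rarevan has v, Andore has b. Andore preserves b here (none of its changes turn any other segment into b), so the proto-segment is *b.
Continuing position by position gives *kosbenlan; check it forward:
Rarevan: *kosbenlan > kosbinlan > kosvinlan  (by pre-nasal raising, unconditioned shift)
Andore: *kosbenlan > kosbenlon > hosbenlon  (by vowel merger, unconditioned shift)
No other proto-form is consistent with every reflex, so the reconstruction is *kosbenlan.

*kosbenlan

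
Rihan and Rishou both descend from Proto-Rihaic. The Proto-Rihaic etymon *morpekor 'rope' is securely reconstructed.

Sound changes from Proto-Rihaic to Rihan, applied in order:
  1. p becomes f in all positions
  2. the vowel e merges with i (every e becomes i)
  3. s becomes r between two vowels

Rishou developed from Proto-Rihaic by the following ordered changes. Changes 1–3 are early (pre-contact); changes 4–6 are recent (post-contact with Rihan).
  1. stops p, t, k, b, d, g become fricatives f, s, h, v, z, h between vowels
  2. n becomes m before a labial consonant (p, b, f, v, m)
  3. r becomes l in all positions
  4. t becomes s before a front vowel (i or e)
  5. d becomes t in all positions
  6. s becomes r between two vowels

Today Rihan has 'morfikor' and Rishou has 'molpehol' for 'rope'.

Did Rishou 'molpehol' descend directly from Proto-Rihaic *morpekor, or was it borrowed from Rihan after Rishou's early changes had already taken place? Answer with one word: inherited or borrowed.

If inherited, *morpekor would pass through all of Rishou's changes:
Rishou: start from *morpekor.
  rule 1 (intervocalic lenition): morpekor → morpehor
  rule 2: no change — morpehor
  rule 3 (unconditioned shift): morpehor → molpehol
  rule 4: no change — molpehol
  rule 5: no change — molpehol
  rule 6: no change — molpehol
  ⇒ Rishou molpehol
If borrowed from Rihan 'morfikor' after the early changes, it would undergo only the recent ones:
  rule 4 (palatalisation): no change (morfikor)
  rule 5 (unconditioned shift): no change (morfikor)
  rule 6 (rhotacism): no change (morfikor)
  ⇒ as a loan: morfikor
Rishou 'molpehol' matches the inherited outcome exactly, so it is an inherited cognate, not a loan.

inherited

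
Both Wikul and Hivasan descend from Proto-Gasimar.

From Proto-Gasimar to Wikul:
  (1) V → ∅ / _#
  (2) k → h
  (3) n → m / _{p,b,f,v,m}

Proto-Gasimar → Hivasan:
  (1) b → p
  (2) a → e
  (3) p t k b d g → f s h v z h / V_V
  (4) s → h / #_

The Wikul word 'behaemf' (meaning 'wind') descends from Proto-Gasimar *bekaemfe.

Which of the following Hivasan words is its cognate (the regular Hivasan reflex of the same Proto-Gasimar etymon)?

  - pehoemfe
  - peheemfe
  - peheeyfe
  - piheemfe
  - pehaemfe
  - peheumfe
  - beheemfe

Hivasan: *bekaemfe
  bekaemfe → pekaemfe   [unconditioned shift]
  pekaemfe → pekeemfe   [vowel merger]
  pekeemfe → peheemfe   [intervocalic lenition]
  peheemfe (rule 4 does not apply)
  giving Hivasan peheemfe.

peheemfe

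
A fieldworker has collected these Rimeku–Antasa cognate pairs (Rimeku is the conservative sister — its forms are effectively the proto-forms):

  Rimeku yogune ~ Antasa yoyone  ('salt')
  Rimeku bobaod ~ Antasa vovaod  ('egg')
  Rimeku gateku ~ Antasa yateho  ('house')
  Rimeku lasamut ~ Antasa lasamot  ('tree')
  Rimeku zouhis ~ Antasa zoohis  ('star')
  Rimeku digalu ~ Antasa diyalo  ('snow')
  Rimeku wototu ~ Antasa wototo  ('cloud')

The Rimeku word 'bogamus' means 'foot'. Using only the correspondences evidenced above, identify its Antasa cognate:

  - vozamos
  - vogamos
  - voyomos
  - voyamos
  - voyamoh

voyamos

bobaod ~ vovaod — Rimeku b corresponds to Antasa v word-initially before a back vowel.
digalu ~ diyalo — Rimeku g corresponds to Antasa y between vowels (before a back vowel).
lasamut ~ lasamot — Rimeku u corresponds to Antasa o after a consonant, before a consonant other than r, m, n, p, b, f, v.
Applying these to Rimeku 'bogamus':
  bogamus → vogamus   (b→v word-initially before a back vowel)
  vogamus → voyamus   (g→y between vowels (before a back vowel))
  voyamus → voyamos   (u→o after a consonant, before a consonant other than r, m, n, p, b, f, v)
So the Antasa cognate is 'voyamos'.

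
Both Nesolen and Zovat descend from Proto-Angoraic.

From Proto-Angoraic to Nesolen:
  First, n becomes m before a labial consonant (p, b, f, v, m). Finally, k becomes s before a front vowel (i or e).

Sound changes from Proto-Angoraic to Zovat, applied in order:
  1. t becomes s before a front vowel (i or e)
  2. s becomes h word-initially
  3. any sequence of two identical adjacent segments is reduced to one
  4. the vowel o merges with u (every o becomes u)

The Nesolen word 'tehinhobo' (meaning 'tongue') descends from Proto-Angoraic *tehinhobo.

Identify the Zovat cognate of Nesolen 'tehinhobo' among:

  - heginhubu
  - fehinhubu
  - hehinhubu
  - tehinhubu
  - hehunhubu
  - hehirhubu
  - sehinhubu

hehinhubu

Zovat: start from *tehinhobo.
  rule 1 (palatalisation): tehinhobo → sehinhobo
  rule 2 (debuccalisation): sehinhobo → hehinhobo
  rule 3: no change — hehinhobo
  rule 4 (vowel merger): hehinhobo → hehinhubu
  ⇒ Zovat hehinhubu
Only 'hehinhubu' matches the regular Zovat development of *tehinhobo.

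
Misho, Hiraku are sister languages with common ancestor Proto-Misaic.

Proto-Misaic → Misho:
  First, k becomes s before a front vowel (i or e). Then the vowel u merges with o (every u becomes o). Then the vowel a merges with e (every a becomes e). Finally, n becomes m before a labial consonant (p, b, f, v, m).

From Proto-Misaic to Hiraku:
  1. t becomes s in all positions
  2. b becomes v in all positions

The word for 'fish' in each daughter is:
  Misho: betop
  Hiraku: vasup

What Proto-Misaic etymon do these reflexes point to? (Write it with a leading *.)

*batup

Position 3: Misho has t, Hiraku has s. Misho preserves t here (none of its changes turn any other segment into t), so the proto-segment is *t.
Position 1: Misho has b, Hiraku has v. Misho preserves b here (none of its changes turn any other segment into b), so the proto-segment is *b.
Position 4: Misho has o, Hiraku has u. Hiraku preserves u here (none of its changes turn any other segment into u), so the proto-segment is *u.
Verify the candidate proto-form against each daughter:
Misho: start from *batup.
  rule 1: no change — batup
  rule 2 (vowel merger): batup → batop
  rule 3 (vowel merger): batop → betop
  rule 4: no change — betop
  ⇒ Misho betop
Hiraku: *batup
  batup → basup   [unconditioned shift]
  basup → vasup   [unconditioned shift]
  giving Hiraku vasup.
*batup is the unique common source.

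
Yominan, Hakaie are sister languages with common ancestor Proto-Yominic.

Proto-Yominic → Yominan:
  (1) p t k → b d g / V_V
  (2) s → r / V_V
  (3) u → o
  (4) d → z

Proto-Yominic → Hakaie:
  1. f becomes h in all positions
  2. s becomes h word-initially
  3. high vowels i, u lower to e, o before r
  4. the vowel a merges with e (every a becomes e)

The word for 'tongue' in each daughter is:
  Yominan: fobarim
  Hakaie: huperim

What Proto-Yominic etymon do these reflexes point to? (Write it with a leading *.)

Position 3: Yominan has b, Hakaie has p. Hakaie preserves p here (none of its changes turn any other segment into p), so the proto-segment is *p.
Position 1: Yominan has f, Hakaie has h. Yominan preserves f here (none of its changes turn any other segment into f), so the proto-segment is *f.
Position 2: Yominan has o, Hakaie has u. Hakaie preserves u here (none of its changes turn any other segment into u), so the proto-segment is *u.
Continuing position by position gives *fuparim; check it forward:
Yominan: start from *fuparim.
  rule 1 (intervocalic voicing): fuparim → fubarim
  rule 2: no change — fubarim
  rule 3 (vowel merger): fubarim → fobarim
  rule 4: no change — fobarim
  ⇒ Yominan fobarim
Hakaie: *fuparim
  fuparim → huparim   [unconditioned shift]
  huparim (rule 2 does not apply)
  huparim (rule 3 does not apply)
  huparim → huperim   [vowel merger]
  giving Hakaie huperim.
Only *fuparim yields all of Yominan fobarim, Hakaie huperim.

*fuparim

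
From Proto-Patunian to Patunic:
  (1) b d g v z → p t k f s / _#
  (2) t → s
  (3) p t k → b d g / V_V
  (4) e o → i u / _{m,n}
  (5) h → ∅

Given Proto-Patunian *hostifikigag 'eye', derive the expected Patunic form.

ossifigigak

Patunic: *hostifikigag > hostifikigak > hossifikigak > hossifigigak > ossifigigak  (by final devoicing, unconditioned shift, intervocalic voicing, h-loss)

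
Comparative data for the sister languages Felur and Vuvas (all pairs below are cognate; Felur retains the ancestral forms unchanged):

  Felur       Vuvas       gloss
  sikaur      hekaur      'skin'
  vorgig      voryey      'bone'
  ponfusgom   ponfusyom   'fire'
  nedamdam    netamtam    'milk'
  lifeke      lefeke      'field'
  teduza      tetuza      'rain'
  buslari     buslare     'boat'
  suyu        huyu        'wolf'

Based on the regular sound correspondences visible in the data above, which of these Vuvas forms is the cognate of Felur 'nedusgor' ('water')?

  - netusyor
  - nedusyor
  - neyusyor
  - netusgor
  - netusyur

teduza ~ tetuza — Felur d corresponds to Vuvas t between vowels (before a back vowel).
ponfusgom ~ ponfusyom — Felur g corresponds to Vuvas y after a consonant, before a back vowel.
Applying these to Felur 'nedusgor':
  nedusgor → netusgor   (d→t between vowels (before a back vowel))
  netusgor → netusyor   (g→y after a consonant, before a back vowel)
So the Vuvas cognate is 'netusyor'.

netusyor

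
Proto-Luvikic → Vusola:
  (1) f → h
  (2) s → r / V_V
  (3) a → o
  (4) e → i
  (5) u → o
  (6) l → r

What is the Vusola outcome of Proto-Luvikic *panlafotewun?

ponrohotiwon

Vusola: start from *panlafotewun.
  rule 1 (unconditioned shift): panlafotewun → panlahotewun
  rule 2: no change — panlahotewun
  rule 3 (vowel merger): panlahotewun → ponlohotewun
  rule 4 (vowel merger): ponlohotewun → ponlohotiwun
  rule 5 (vowel merger): ponlohotiwun → ponlohotiwon
  rule 6 (unconditioned shift): ponlohotiwon → ponrohotiwon
  ⇒ Vusola ponrohotiwon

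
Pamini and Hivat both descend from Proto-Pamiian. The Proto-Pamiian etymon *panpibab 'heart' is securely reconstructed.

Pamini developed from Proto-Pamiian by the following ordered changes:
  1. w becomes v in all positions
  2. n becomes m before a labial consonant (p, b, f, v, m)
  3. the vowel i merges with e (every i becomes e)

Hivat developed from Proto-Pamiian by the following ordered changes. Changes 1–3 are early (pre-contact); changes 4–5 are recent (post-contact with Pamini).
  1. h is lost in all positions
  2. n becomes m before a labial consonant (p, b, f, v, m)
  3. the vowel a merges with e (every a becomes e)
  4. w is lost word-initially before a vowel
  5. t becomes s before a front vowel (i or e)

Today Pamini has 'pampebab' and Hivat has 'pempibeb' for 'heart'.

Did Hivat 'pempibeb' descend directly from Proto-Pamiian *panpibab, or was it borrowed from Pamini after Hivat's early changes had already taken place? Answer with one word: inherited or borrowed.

If inherited, *panpibab would pass through all of Hivat's changes:
Hivat: *panpibab > pampibab > pempibeb  (by nasal place assimilation, vowel merger)
If borrowed from Pamini 'pampebab' after the early changes, it would undergo only the recent ones:
  rule 4 (glide loss): no change (pampebab)
  rule 5 (palatalisation): no change (pampebab)
  ⇒ as a loan: pampebab
Hivat 'pempibeb' matches the inherited outcome exactly, so it is an inherited cognate, not a loan.

inherited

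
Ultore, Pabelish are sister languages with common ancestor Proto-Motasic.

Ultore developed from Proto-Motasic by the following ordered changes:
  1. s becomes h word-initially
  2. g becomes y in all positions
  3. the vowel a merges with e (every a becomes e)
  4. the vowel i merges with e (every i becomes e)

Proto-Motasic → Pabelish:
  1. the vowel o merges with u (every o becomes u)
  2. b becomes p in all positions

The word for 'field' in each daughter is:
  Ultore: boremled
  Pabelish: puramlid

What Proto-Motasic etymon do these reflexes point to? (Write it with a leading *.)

*boramlid

Position 4: Ultore has e, Pabelish has a. Pabelish preserves a here (none of its changes turn any other segment into a), so the proto-segment is *a.
Position 2: Ultore has o, Pabelish has u. Ultore preserves o here (none of its changes turn any other segment into o), so the proto-segment is *o.
Verify the candidate proto-form against each daughter:
Ultore: start from *boramlid.
  rule 1: no change — boramlid
  rule 2: no change — boramlid
  rule 3 (vowel merger): boramlid → boremlid
  rule 4 (vowel merger): boremlid → boremled
  ⇒ Ultore boremled
Pabelish: *boramlid > buramlid > puramlid  (by vowel merger, unconditioned shift)
*boramlid is the unique common source.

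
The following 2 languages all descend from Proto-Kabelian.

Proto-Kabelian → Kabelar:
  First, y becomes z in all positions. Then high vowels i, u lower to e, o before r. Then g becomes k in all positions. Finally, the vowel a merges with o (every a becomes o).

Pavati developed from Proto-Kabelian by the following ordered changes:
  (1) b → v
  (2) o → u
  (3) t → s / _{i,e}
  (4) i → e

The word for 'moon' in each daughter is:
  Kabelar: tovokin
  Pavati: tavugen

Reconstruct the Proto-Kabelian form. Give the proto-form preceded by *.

*tavogin

Position 6: Kabelar has i, Pavati has e. Kabelar preserves i here (none of its changes turn any other segment into i), so the proto-segment is *i.
Position 4: Kabelar has o, Pavati has u. Taking the neighbouring segments as reconstructed: Kabelar o could go back to *a or *o; Pavati u could go back to *o or *u — the one source consistent with every daughter is *o.
Position 2: Kabelar has o, Pavati has a. Pavati preserves a here (none of its changes turn any other segment into a), so the proto-segment is *a.
Continuing position by position gives *tavogin; check it forward:
Kabelar: *tavogin
  tavogin (rule 1 does not apply)
  tavogin (rule 2 does not apply)
  tavogin → tavokin   [unconditioned shift]
  tavokin → tovokin   [vowel merger]
  giving Kabelar tovokin.
Pavati: *tavogin
  tavogin (rule 1 does not apply)
  tavogin → tavugin   [vowel merger]
  tavugin (rule 3 does not apply)
  tavugin → tavugen   [vowel merger]
  giving Pavati tavugen.
Only *tavogin yields all of Kabelar tovokin, Pavati tavugen.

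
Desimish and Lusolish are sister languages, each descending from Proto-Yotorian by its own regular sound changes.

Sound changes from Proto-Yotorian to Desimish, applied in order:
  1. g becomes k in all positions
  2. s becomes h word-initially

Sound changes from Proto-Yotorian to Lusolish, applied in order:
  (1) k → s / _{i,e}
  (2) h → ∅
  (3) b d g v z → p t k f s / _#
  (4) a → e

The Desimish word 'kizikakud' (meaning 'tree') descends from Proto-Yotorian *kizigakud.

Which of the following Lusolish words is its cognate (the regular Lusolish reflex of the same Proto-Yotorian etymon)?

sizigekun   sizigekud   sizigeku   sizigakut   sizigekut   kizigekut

Lusolish: start from *kizigakud.
  rule 1 (palatalisation): kizigakud → sizigakud
  rule 2: no change — sizigakud
  rule 3 (final devoicing): sizigakud → sizigakut
  rule 4 (vowel merger): sizigakut → sizigekut
  ⇒ Lusolish sizigekut

sizigekut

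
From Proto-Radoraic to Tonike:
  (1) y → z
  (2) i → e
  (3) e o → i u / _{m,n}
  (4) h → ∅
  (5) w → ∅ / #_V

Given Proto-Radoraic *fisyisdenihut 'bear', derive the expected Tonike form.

feszesdineut

Tonike: *fisyisdenihut
  fisyisdenihut → fiszisdenihut   [unconditioned shift]
  fiszisdenihut → feszesdenehut   [vowel merger]
  feszesdenehut → feszesdinehut   [pre-nasal raising]
  feszesdinehut → feszesdineut   [h-loss]
  feszesdineut (rule 5 does not apply)
  giving Tonike feszesdineut.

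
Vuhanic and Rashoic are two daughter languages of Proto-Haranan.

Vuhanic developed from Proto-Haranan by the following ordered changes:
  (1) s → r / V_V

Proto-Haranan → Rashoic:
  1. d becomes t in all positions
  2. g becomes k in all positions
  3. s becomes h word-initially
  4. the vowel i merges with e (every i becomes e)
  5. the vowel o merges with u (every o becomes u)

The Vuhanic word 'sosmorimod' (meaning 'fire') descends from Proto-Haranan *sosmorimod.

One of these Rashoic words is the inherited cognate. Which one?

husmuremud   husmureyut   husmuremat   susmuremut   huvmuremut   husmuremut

Rashoic: start from *sosmorimod.
  rule 1 (unconditioned shift): sosmorimod → sosmorimot
  rule 2: no change — sosmorimot
  rule 3 (debuccalisation): sosmorimot → hosmorimot
  rule 4 (vowel merger): hosmorimot → hosmoremot
  rule 5 (vowel merger): hosmoremot → husmuremut
  ⇒ Rashoic husmuremut
The other candidates each miss or misapply at least one Rashoic change.

husmuremut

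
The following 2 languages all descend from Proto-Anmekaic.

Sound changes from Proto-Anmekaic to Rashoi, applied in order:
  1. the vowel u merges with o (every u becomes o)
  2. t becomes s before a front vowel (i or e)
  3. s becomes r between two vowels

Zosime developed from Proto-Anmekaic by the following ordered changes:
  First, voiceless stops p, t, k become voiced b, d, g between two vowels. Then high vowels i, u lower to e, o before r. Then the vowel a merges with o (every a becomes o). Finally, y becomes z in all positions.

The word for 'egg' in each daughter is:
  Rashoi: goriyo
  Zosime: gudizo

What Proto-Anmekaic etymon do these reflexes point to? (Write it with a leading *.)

Position 3: Rashoi has r, Zosime has d. Taking the neighbouring segments as reconstructed: Rashoi r could go back to *t or *s or *r; Zosime d could go back to *t or *d — the one source consistent with every daughter is *t.
Position 5: Rashoi has y, Zosime has z. Rashoi preserves y here (none of its changes turn any other segment into y), so the proto-segment is *y.
Position 2: Rashoi has o, Zosime has u. Zosime preserves u here (none of its changes turn any other segment into u), so the proto-segment is *u.
This points to *gutiyo. Verify forward in each daughter:
Rashoi: *gutiyo > gotiyo > gosiyo > goriyo  (by vowel merger, palatalisation, rhotacism)
Zosime: start from *gutiyo.
  rule 1 (intervocalic voicing): gutiyo → gudiyo
  rule 2: no change — gudiyo
  rule 3: no change — gudiyo
  rule 4 (unconditioned shift): gudiyo → gudizo
  ⇒ Zosime gudizo
*gutiyo is the unique common source.

*gutiyo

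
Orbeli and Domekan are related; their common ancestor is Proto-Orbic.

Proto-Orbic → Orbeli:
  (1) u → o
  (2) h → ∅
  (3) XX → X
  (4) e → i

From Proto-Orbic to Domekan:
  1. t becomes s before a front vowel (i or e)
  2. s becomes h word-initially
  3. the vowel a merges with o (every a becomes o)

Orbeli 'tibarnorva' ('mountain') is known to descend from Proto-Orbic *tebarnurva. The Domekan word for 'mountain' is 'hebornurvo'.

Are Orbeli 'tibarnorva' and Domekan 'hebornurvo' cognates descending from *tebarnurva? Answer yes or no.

Derive the expected Domekan reflex of *tebarnurva:
Domekan: *tebarnurva
  tebarnurva → sebarnurva   [palatalisation]
  sebarnurva → hebarnurva   [debuccalisation]
  hebarnurva → hebornurvo   [vowel merger]
  giving Domekan hebornurvo.
Domekan 'hebornurvo' matches the regular reflex exactly, so the pair is cognate.

yes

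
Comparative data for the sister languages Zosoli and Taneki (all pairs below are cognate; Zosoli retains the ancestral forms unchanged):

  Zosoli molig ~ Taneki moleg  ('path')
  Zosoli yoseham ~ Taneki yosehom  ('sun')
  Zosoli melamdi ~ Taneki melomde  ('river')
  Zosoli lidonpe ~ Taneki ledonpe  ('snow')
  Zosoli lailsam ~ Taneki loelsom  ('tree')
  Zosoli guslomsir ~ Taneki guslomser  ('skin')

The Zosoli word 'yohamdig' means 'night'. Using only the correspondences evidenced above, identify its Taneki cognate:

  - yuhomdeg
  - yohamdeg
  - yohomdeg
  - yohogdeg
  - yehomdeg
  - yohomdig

yoseham ~ yosehom, melamdi ~ melomde — Zosoli a corresponds to Taneki o after a consonant, before a nasal.
molig ~ moleg, lidonpe ~ ledonpe — Zosoli i corresponds to Taneki e after a consonant, before a consonant other than r, m, n, p, b, f, v.
Applying these to Zosoli 'yohamdig':
  yohamdig → yohomdig   (a→o after a consonant, before a nasal)
  yohomdig → yohomdeg   (i→e after a consonant, before a consonant other than r, m, n, p, b, f, v)
So the Taneki cognate is 'yohomdeg'.

yohomdeg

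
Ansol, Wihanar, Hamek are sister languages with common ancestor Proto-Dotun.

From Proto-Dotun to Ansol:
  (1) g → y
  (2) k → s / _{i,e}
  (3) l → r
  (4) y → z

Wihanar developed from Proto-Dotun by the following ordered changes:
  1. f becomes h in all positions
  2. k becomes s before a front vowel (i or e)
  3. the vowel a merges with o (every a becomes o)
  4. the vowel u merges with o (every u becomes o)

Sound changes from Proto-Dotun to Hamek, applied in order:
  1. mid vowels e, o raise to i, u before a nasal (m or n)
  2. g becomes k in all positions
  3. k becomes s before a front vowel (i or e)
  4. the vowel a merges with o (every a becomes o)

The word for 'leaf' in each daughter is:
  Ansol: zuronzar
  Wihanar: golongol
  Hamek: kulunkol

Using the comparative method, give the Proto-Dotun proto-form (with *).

Position 3: Ansol has r, Wihanar has l, Hamek has l. Wihanar preserves l here (none of its changes turn any other segment into l), so the proto-segment is *l.
Position 2: Ansol has u, Wihanar has o, Hamek has u. Ansol preserves u here (none of its changes turn any other segment into u), so the proto-segment is *u.
Position 1: Ansol has z, Wihanar has g, Hamek has k. Wihanar preserves g here (none of its changes turn any other segment into g), so the proto-segment is *g.
Verify the candidate proto-form against each daughter:
Ansol: start from *gulongal.
  rule 1 (unconditioned shift): gulongal → yulonyal
  rule 2: no change — yulonyal
  rule 3 (unconditioned shift): yulonyal → yuronyar
  rule 4 (unconditioned shift): yuronyar → zuronzar
  ⇒ Ansol zuronzar
Wihanar: start from *gulongal.
  rule 1: no change — gulongal
  rule 2: no change — gulongal
  rule 3 (vowel merger): gulongal → gulongol
  rule 4 (vowel merger): gulongol → golongol
  ⇒ Wihanar golongol
Hamek: start from *gulongal.
  rule 1 (pre-nasal raising): gulongal → gulungal
  rule 2 (unconditioned shift): gulungal → kulunkal
  rule 3: no change — kulunkal
  rule 4 (vowel merger): kulunkal → kulunkol
  ⇒ Hamek kulunkol
Only *gulongal yields all of Ansol zuronzar, Wihanar golongol, Hamek kulunkol.

*gulongal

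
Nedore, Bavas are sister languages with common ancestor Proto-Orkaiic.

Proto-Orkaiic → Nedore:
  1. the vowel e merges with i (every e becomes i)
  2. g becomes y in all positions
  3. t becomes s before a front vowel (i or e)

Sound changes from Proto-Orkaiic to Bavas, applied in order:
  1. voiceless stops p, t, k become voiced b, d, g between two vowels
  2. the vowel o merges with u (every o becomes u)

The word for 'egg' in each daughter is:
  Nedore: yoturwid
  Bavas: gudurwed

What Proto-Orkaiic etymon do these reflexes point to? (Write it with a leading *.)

*goturwed

Position 1: Nedore has y, Bavas has g. Taking the neighbouring segments as reconstructed: Nedore y could go back to *g or *y; Bavas g can only go back to *g — the one source consistent with every daughter is *g.
Position 3: Nedore has t, Bavas has d. Nedore preserves t here (none of its changes turn any other segment into t), so the proto-segment is *t.
Verify the candidate proto-form against each daughter:
Nedore: *goturwed
  goturwed → goturwid   [vowel merger]
  goturwid → yoturwid   [unconditioned shift]
  yoturwid (rule 3 does not apply)
  giving Nedore yoturwid.
Bavas: *goturwed
  goturwed → godurwed   [intervocalic voicing]
  godurwed → gudurwed   [vowel merger]
  giving Bavas gudurwed.
*goturwed is the unique common source.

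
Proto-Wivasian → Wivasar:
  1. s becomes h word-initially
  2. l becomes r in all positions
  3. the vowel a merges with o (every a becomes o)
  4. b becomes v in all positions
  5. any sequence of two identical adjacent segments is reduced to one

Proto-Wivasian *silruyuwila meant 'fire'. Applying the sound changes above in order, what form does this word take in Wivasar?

hiruyuwiro

Wivasar: *silruyuwila > hilruyuwila > hirruyuwira > hirruyuwiro > hiruyuwiro  (by debuccalisation, unconditioned shift, vowel merger, degemination)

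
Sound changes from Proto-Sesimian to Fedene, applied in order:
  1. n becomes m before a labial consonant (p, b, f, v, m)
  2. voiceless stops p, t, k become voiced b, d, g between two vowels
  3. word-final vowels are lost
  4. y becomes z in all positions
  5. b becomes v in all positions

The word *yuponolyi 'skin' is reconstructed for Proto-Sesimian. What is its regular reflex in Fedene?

Fedene: *yuponolyi
  yuponolyi (rule 1 does not apply)
  yuponolyi → yubonolyi   [intervocalic voicing]
  yubonolyi → yubonoly   [apocope]
  yubonoly → zubonolz   [unconditioned shift]
  zubonolz → zuvonolz   [unconditioned shift]
  giving Fedene zuvonolz.

zuvonolz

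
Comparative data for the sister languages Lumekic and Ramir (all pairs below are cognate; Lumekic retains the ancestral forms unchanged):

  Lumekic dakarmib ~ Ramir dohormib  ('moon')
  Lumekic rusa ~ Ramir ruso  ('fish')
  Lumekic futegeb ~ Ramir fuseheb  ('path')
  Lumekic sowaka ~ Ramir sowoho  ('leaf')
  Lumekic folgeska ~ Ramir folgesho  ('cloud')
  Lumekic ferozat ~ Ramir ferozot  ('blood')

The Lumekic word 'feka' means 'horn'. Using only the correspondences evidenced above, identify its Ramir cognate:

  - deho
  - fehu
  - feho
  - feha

dakarmib ~ dohormib, sowaka ~ sowoho — Lumekic k corresponds to Ramir h between vowels (before a back vowel).
rusa ~ ruso, sowaka ~ sowoho — Lumekic a corresponds to Ramir o word-finally.
Applying these to Lumekic 'feka':
  feka → feha   (k→h between vowels (before a back vowel))
  feha → feho   (a→o word-finally)
So the Ramir cognate is 'feho'.

feho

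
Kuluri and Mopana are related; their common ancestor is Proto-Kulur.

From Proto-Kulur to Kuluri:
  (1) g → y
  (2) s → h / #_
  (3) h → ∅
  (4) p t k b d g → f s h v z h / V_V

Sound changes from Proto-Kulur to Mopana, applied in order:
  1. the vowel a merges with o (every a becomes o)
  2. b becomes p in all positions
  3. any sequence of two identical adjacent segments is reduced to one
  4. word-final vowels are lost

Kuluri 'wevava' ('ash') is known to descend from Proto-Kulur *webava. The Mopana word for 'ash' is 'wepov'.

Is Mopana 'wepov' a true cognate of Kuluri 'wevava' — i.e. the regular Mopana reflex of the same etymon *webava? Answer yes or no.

Derive the expected Mopana reflex of *webava:
Mopana: *webava > webovo > wepovo > wepov  (by vowel merger, unconditioned shift, apocope)
Mopana 'wepov' matches the regular reflex exactly, so the pair is cognate.

yes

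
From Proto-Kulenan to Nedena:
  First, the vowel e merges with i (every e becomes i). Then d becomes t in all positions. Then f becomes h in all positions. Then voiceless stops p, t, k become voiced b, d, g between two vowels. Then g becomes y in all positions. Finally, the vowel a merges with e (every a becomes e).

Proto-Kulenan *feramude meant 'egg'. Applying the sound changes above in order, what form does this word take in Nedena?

Nedena: start from *feramude.
  rule 1 (vowel merger): feramude → firamudi
  rule 2 (unconditioned shift): firamudi → firamuti
  rule 3 (unconditioned shift): firamuti → hiramuti
  rule 4 (intervocalic voicing): hiramuti → hiramudi
  rule 5: no change — hiramudi
  rule 6 (vowel merger): hiramudi → hiremudi
  ⇒ Nedena hiremudi

hiremudi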